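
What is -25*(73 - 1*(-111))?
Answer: -4600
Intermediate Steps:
-25*(73 - 1*(-111)) = -25*(73 + 111) = -25*184 = -4600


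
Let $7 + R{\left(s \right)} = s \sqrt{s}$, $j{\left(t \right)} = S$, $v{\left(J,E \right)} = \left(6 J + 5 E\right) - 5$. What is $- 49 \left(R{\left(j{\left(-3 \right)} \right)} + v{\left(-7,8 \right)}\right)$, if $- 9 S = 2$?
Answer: $686 + \frac{98 i \sqrt{2}}{27} \approx 686.0 + 5.1331 i$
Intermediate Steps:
$S = - \frac{2}{9}$ ($S = \left(- \frac{1}{9}\right) 2 = - \frac{2}{9} \approx -0.22222$)
$v{\left(J,E \right)} = -5 + 5 E + 6 J$ ($v{\left(J,E \right)} = \left(5 E + 6 J\right) - 5 = -5 + 5 E + 6 J$)
$j{\left(t \right)} = - \frac{2}{9}$
$R{\left(s \right)} = -7 + s^{\frac{3}{2}}$ ($R{\left(s \right)} = -7 + s \sqrt{s} = -7 + s^{\frac{3}{2}}$)
$- 49 \left(R{\left(j{\left(-3 \right)} \right)} + v{\left(-7,8 \right)}\right) = - 49 \left(\left(-7 + \left(- \frac{2}{9}\right)^{\frac{3}{2}}\right) + \left(-5 + 5 \cdot 8 + 6 \left(-7\right)\right)\right) = - 49 \left(\left(-7 - \frac{2 i \sqrt{2}}{27}\right) - 7\right) = - 49 \left(-14 - \frac{2 i \sqrt{2}}{27}\right) = 686 + \frac{98 i \sqrt{2}}{27}$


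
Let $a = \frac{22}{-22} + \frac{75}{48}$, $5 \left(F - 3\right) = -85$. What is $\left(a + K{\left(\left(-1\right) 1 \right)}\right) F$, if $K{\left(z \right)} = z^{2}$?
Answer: $- \frac{175}{8} \approx -21.875$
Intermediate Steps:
$F = -14$ ($F = 3 + \frac{1}{5} \left(-85\right) = 3 - 17 = -14$)
$a = \frac{9}{16}$ ($a = 22 \left(- \frac{1}{22}\right) + 75 \cdot \frac{1}{48} = -1 + \frac{25}{16} = \frac{9}{16} \approx 0.5625$)
$\left(a + K{\left(\left(-1\right) 1 \right)}\right) F = \left(\frac{9}{16} + \left(\left(-1\right) 1\right)^{2}\right) \left(-14\right) = \left(\frac{9}{16} + \left(-1\right)^{2}\right) \left(-14\right) = \left(\frac{9}{16} + 1\right) \left(-14\right) = \frac{25}{16} \left(-14\right) = - \frac{175}{8}$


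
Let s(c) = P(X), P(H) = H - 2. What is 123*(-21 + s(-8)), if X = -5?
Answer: -3444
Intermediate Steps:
P(H) = -2 + H
s(c) = -7 (s(c) = -2 - 5 = -7)
123*(-21 + s(-8)) = 123*(-21 - 7) = 123*(-28) = -3444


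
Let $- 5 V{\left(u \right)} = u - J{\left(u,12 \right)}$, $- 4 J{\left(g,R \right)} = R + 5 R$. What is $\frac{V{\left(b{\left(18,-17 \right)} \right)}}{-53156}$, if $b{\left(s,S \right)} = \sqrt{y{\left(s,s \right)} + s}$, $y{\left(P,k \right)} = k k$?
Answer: $\frac{9}{132890} + \frac{3 \sqrt{38}}{265780} \approx 0.00013731$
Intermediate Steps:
$y{\left(P,k \right)} = k^{2}$
$J{\left(g,R \right)} = - \frac{3 R}{2}$ ($J{\left(g,R \right)} = - \frac{R + 5 R}{4} = - \frac{6 R}{4} = - \frac{3 R}{2}$)
$b{\left(s,S \right)} = \sqrt{s + s^{2}}$ ($b{\left(s,S \right)} = \sqrt{s^{2} + s} = \sqrt{s + s^{2}}$)
$V{\left(u \right)} = - \frac{18}{5} - \frac{u}{5}$ ($V{\left(u \right)} = - \frac{u - \left(- \frac{3}{2}\right) 12}{5} = - \frac{u - -18}{5} = - \frac{u + 18}{5} = - \frac{18 + u}{5} = - \frac{18}{5} - \frac{u}{5}$)
$\frac{V{\left(b{\left(18,-17 \right)} \right)}}{-53156} = \frac{- \frac{18}{5} - \frac{\sqrt{18 \left(1 + 18\right)}}{5}}{-53156} = \left(- \frac{18}{5} - \frac{\sqrt{18 \cdot 19}}{5}\right) \left(- \frac{1}{53156}\right) = \left(- \frac{18}{5} - \frac{\sqrt{342}}{5}\right) \left(- \frac{1}{53156}\right) = \left(- \frac{18}{5} - \frac{3 \sqrt{38}}{5}\right) \left(- \frac{1}{53156}\right) = \frac{9}{132890} + \frac{3 \sqrt{38}}{265780}$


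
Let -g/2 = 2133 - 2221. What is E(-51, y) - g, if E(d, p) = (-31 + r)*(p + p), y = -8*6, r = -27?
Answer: 5392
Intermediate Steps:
y = -48
E(d, p) = -116*p (E(d, p) = (-31 - 27)*(p + p) = -116*p)
g = 176 (g = -2*(2133 - 2221) = -2*(-88) = 176)
E(-51, y) - g = -116*(-48) - 1*176 = 5568 - 176 = 5392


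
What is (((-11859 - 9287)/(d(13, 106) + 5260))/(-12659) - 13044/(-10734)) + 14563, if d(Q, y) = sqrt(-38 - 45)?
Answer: 9125772304880011397/626588661184533 - 21146*I*sqrt(83)/350245199097 ≈ 14564.0 - 5.5004e-7*I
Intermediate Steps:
d(Q, y) = I*sqrt(83) (d(Q, y) = sqrt(-83) = I*sqrt(83))
(((-11859 - 9287)/(d(13, 106) + 5260))/(-12659) - 13044/(-10734)) + 14563 = (((-11859 - 9287)/(I*sqrt(83) + 5260))/(-12659) - 13044/(-10734)) + 14563 = (-21146/(5260 + I*sqrt(83))*(-1/12659) - 13044*(-1/10734)) + 14563 = (21146/(12659*(5260 + I*sqrt(83))) + 2174/1789) + 14563 = (2174/1789 + 21146/(12659*(5260 + I*sqrt(83)))) + 14563 = 26055381/1789 + 21146/(12659*(5260 + I*sqrt(83)))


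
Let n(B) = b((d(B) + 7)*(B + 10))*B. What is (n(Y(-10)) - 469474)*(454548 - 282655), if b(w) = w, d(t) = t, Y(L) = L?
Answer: -80699294282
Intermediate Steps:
n(B) = B*(7 + B)*(10 + B) (n(B) = ((B + 7)*(B + 10))*B = ((7 + B)*(10 + B))*B = B*(7 + B)*(10 + B))
(n(Y(-10)) - 469474)*(454548 - 282655) = (-10*(70 + (-10)² + 17*(-10)) - 469474)*(454548 - 282655) = (-10*(70 + 100 - 170) - 469474)*171893 = (-10*0 - 469474)*171893 = (0 - 469474)*171893 = -469474*171893 = -80699294282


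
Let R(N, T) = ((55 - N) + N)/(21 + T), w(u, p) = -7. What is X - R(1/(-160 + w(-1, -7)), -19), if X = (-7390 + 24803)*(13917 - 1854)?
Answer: 420105983/2 ≈ 2.1005e+8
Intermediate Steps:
X = 210053019 (X = 17413*12063 = 210053019)
R(N, T) = 55/(21 + T)
X - R(1/(-160 + w(-1, -7)), -19) = 210053019 - 55/(21 - 19) = 210053019 - 55/2 = 420105983/2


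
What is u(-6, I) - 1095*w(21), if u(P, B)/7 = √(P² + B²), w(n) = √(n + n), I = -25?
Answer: -1095*√42 + 7*√661 ≈ -6916.4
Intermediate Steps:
w(n) = √2*√n (w(n) = √(2*n) = √2*√n)
u(P, B) = 7*√(B² + P²) (u(P, B) = 7*√(P² + B²) = 7*√(B² + P²))
u(-6, I) - 1095*w(21) = 7*√((-25)² + (-6)²) - 1095*√2*√21 = 7*√(625 + 36) - 1095*√42 = 7*√661 - 1095*√42 = -1095*√42 + 7*√661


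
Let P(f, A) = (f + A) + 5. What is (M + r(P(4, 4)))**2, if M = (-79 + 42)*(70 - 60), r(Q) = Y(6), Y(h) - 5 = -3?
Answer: 135424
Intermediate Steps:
Y(h) = 2 (Y(h) = 5 - 3 = 2)
P(f, A) = 5 + A + f (P(f, A) = (A + f) + 5 = 5 + A + f)
r(Q) = 2
M = -370 (M = -37*10 = -370)
(M + r(P(4, 4)))**2 = (-370 + 2)**2 = (-368)**2 = 135424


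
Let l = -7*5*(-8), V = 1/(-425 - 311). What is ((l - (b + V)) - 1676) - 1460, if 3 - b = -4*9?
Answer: -2130719/736 ≈ -2895.0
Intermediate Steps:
V = -1/736 (V = 1/(-736) = -1/736 ≈ -0.0013587)
b = 39 (b = 3 - (-4)*9 = 3 - 1*(-36) = 3 + 36 = 39)
l = 280 (l = -35*(-8) = 280)
((l - (b + V)) - 1676) - 1460 = ((280 - (39 - 1/736)) - 1676) - 1460 = ((280 - 1*28703/736) - 1676) - 1460 = ((280 - 28703/736) - 1676) - 1460 = (177377/736 - 1676) - 1460 = -1056159/736 - 1460 = -2130719/736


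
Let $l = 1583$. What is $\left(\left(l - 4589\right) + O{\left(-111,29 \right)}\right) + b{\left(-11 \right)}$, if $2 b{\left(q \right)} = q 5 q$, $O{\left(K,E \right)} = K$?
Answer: $- \frac{5629}{2} \approx -2814.5$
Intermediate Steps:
$b{\left(q \right)} = \frac{5 q^{2}}{2}$ ($b{\left(q \right)} = \frac{q 5 q}{2} = \frac{5 q q}{2} = \frac{5 q^{2}}{2}$)
$\left(\left(l - 4589\right) + O{\left(-111,29 \right)}\right) + b{\left(-11 \right)} = \left(\left(1583 - 4589\right) - 111\right) + \frac{5 \left(-11\right)^{2}}{2} = \left(-3006 - 111\right) + \frac{5}{2} \cdot 121 = -3117 + \frac{605}{2} = - \frac{5629}{2}$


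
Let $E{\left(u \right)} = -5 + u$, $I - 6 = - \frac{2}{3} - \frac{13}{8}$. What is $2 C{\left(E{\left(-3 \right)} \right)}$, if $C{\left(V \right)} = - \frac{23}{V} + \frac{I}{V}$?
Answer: $\frac{463}{96} \approx 4.8229$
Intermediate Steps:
$I = \frac{89}{24}$ ($I = 6 - \left(\frac{2}{3} + \frac{13}{8}\right) = 6 - \frac{55}{24} = \frac{89}{24} \approx 3.7083$)
$C{\left(V \right)} = - \frac{463}{24 V}$ ($C{\left(V \right)} = - \frac{23}{V} + \frac{89}{24 V} = - \frac{463}{24 V}$)
$2 C{\left(E{\left(-3 \right)} \right)} = 2 \left(- \frac{463}{24 \left(-5 - 3\right)}\right) = 2 \left(- \frac{463}{24 \left(-8\right)}\right) = 2 \left(\left(- \frac{463}{24}\right) \left(- \frac{1}{8}\right)\right) = 2 \cdot \frac{463}{192} = \frac{463}{96}$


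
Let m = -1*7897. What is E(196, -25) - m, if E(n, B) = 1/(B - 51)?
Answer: 600171/76 ≈ 7897.0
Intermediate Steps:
m = -7897
E(n, B) = 1/(-51 + B)
E(196, -25) - m = 1/(-51 - 25) - 1*(-7897) = 1/(-76) + 7897 = -1/76 + 7897 = 600171/76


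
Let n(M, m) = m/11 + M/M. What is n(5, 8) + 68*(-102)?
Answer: -76277/11 ≈ -6934.3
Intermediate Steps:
n(M, m) = 1 + m/11 (n(M, m) = m*(1/11) + 1 = m/11 + 1 = 1 + m/11)
n(5, 8) + 68*(-102) = (1 + (1/11)*8) + 68*(-102) = (1 + 8/11) - 6936 = 19/11 - 6936 = -76277/11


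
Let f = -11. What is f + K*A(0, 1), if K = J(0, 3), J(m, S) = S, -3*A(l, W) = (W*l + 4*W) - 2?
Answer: -13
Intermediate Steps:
A(l, W) = ⅔ - 4*W/3 - W*l/3 (A(l, W) = -((W*l + 4*W) - 2)/3 = -((4*W + W*l) - 2)/3 = -(-2 + 4*W + W*l)/3 = ⅔ - 4*W/3 - W*l/3)
K = 3
f + K*A(0, 1) = -11 + 3*(⅔ - 4/3*1 - ⅓*1*0) = -11 + 3*(⅔ - 4/3 + 0) = -11 + 3*(-⅔) = -11 - 2 = -13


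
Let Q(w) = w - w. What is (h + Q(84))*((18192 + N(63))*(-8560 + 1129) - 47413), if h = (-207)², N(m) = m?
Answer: -5814622925982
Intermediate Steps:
h = 42849
Q(w) = 0
(h + Q(84))*((18192 + N(63))*(-8560 + 1129) - 47413) = (42849 + 0)*((18192 + 63)*(-8560 + 1129) - 47413) = 42849*(18255*(-7431) - 47413) = 42849*(-135652905 - 47413) = 42849*(-135700318) = -5814622925982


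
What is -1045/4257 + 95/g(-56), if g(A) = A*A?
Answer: -261155/1213632 ≈ -0.21518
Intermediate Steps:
g(A) = A**2
-1045/4257 + 95/g(-56) = -1045/4257 + 95/((-56)**2) = -1045*1/4257 + 95/3136 = -95/387 + 95*(1/3136) = -95/387 + 95/3136 = -261155/1213632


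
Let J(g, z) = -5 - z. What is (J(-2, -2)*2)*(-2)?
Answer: 12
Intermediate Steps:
(J(-2, -2)*2)*(-2) = ((-5 - 1*(-2))*2)*(-2) = ((-5 + 2)*2)*(-2) = -3*2*(-2) = -6*(-2) = 12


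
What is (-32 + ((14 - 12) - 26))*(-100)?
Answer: 5600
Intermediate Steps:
(-32 + ((14 - 12) - 26))*(-100) = (-32 + (2 - 26))*(-100) = (-32 - 24)*(-100) = -56*(-100) = 5600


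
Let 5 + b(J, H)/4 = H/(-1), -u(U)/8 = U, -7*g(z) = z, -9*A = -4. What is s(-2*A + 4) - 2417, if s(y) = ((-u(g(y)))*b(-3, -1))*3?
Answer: -6739/3 ≈ -2246.3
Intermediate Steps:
A = 4/9 (A = -⅑*(-4) = 4/9 ≈ 0.44444)
g(z) = -z/7
u(U) = -8*U
b(J, H) = -20 - 4*H (b(J, H) = -20 + 4*(H/(-1)) = -20 + 4*(H*(-1)) = -20 + 4*(-H) = -20 - 4*H)
s(y) = 384*y/7 (s(y) = ((-(-8)*(-y/7))*(-20 - 4*(-1)))*3 = ((-8*y/7)*(-20 + 4))*3 = (-8*y/7*(-16))*3 = (128*y/7)*3 = 384*y/7)
s(-2*A + 4) - 2417 = 384*(-2*4/9 + 4)/7 - 2417 = 384*(-8/9 + 4)/7 - 2417 = (384/7)*(28/9) - 2417 = 512/3 - 2417 = -6739/3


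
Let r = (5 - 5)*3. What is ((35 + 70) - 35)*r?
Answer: 0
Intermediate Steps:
r = 0 (r = 0*3 = 0)
((35 + 70) - 35)*r = ((35 + 70) - 35)*0 = (105 - 35)*0 = 70*0 = 0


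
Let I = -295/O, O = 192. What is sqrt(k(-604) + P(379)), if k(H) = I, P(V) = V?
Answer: 23*sqrt(411)/24 ≈ 19.428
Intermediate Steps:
I = -295/192 ≈ -1.5365
k(H) = -295/192
sqrt(k(-604) + P(379)) = sqrt(-295/192 + 379) = sqrt(72473/192) = 23*sqrt(411)/24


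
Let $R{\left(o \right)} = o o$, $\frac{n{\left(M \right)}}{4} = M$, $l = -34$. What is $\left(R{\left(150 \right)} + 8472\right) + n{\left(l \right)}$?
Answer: $30836$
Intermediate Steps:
$n{\left(M \right)} = 4 M$
$R{\left(o \right)} = o^{2}$
$\left(R{\left(150 \right)} + 8472\right) + n{\left(l \right)} = \left(150^{2} + 8472\right) + 4 \left(-34\right) = \left(22500 + 8472\right) - 136 = 30972 - 136 = 30836$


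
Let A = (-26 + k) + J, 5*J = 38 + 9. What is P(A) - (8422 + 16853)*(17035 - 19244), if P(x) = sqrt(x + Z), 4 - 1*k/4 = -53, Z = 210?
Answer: 55832475 + 7*sqrt(215)/5 ≈ 5.5833e+7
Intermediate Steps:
J = 47/5 (J = (38 + 9)/5 = (1/5)*47 = 47/5 ≈ 9.4000)
k = 228 (k = 16 - 4*(-53) = 16 + 212 = 228)
A = 1057/5 (A = (-26 + 228) + 47/5 = 202 + 47/5 = 1057/5 ≈ 211.40)
P(x) = sqrt(210 + x) (P(x) = sqrt(x + 210) = sqrt(210 + x))
P(A) - (8422 + 16853)*(17035 - 19244) = sqrt(210 + 1057/5) - (8422 + 16853)*(17035 - 19244) = sqrt(2107/5) - 25275*(-2209) = 7*sqrt(215)/5 - 1*(-55832475) = 7*sqrt(215)/5 + 55832475 = 55832475 + 7*sqrt(215)/5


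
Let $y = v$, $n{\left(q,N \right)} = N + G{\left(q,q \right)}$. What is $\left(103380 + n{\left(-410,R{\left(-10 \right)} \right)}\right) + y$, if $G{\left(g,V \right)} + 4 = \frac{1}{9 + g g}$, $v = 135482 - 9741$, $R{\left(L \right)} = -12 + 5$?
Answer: $\frac{38515452991}{168109} \approx 2.2911 \cdot 10^{5}$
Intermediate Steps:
$R{\left(L \right)} = -7$
$v = 125741$
$G{\left(g,V \right)} = -4 + \frac{1}{9 + g^{2}}$ ($G{\left(g,V \right)} = -4 + \frac{1}{9 + g g} = -4 + \frac{1}{9 + g^{2}}$)
$n{\left(q,N \right)} = N + \frac{-35 - 4 q^{2}}{9 + q^{2}}$
$y = 125741$
$\left(103380 + n{\left(-410,R{\left(-10 \right)} \right)}\right) + y = \left(103380 + \frac{-35 - 4 \left(-410\right)^{2} - 7 \left(9 + \left(-410\right)^{2}\right)}{9 + \left(-410\right)^{2}}\right) + 125741 = \left(103380 + \frac{-35 - 672400 - 7 \left(9 + 168100\right)}{9 + 168100}\right) + 125741 = \left(103380 + \frac{-35 - 672400 - 1176763}{168109}\right) + 125741 = \left(103380 + \frac{1}{168109} \left(-1849198\right)\right) + 125741 = \left(103380 - \frac{1849198}{168109}\right) + 125741 = \frac{17377259222}{168109} + 125741 = \frac{38515452991}{168109}$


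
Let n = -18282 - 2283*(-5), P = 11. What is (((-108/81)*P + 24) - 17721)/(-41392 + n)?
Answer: 53135/144777 ≈ 0.36701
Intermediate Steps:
n = -6867 (n = -18282 - 1*(-11415) = -18282 + 11415 = -6867)
(((-108/81)*P + 24) - 17721)/(-41392 + n) = ((-108/81*11 + 24) - 17721)/(-41392 - 6867) = ((-108*1/81*11 + 24) - 17721)/(-48259) = ((-4/3*11 + 24) - 17721)*(-1/48259) = ((-44/3 + 24) - 17721)*(-1/48259) = (28/3 - 17721)*(-1/48259) = -53135/3*(-1/48259) = 53135/144777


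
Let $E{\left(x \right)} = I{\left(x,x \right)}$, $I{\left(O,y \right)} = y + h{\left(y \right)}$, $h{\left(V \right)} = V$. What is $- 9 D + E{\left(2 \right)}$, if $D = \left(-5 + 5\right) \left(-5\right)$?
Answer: $4$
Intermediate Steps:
$I{\left(O,y \right)} = 2 y$ ($I{\left(O,y \right)} = y + y = 2 y$)
$E{\left(x \right)} = 2 x$
$D = 0$ ($D = 0 \left(-5\right) = 0$)
$- 9 D + E{\left(2 \right)} = \left(-9\right) 0 + 2 \cdot 2 = 0 + 4 = 4$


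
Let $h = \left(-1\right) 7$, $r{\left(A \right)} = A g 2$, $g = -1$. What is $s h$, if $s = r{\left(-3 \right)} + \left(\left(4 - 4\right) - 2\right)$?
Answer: $-28$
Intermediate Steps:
$r{\left(A \right)} = - 2 A$ ($r{\left(A \right)} = A \left(-1\right) 2 = - A 2 = - 2 A$)
$h = -7$
$s = 4$ ($s = \left(-2\right) \left(-3\right) + \left(\left(4 - 4\right) - 2\right) = 6 + \left(0 - 2\right) = 6 - 2 = 4$)
$s h = 4 \left(-7\right) = -28$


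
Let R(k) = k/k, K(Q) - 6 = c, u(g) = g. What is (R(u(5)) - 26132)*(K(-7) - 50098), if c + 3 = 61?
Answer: 1307438454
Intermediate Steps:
c = 58 (c = -3 + 61 = 58)
K(Q) = 64 (K(Q) = 6 + 58 = 64)
R(k) = 1
(R(u(5)) - 26132)*(K(-7) - 50098) = (1 - 26132)*(64 - 50098) = -26131*(-50034) = 1307438454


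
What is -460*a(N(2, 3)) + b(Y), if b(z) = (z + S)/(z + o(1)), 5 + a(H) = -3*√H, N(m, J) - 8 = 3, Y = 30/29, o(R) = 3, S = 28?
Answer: 269942/117 + 1380*√11 ≈ 6884.1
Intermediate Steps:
Y = 30/29 (Y = 30*(1/29) = 30/29 ≈ 1.0345)
N(m, J) = 11 (N(m, J) = 8 + 3 = 11)
a(H) = -5 - 3*√H
b(z) = (28 + z)/(3 + z) (b(z) = (z + 28)/(z + 3) = (28 + z)/(3 + z))
-460*a(N(2, 3)) + b(Y) = -460*(-5 - 3*√11) + (28 + 30/29)/(3 + 30/29) = (2300 + 1380*√11) + (842/29)/(117/29) = (2300 + 1380*√11) + (29/117)*(842/29) = (2300 + 1380*√11) + 842/117 = 269942/117 + 1380*√11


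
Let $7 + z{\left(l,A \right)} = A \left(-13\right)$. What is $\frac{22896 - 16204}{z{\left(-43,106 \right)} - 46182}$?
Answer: $- \frac{6692}{47567} \approx -0.14069$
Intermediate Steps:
$z{\left(l,A \right)} = -7 - 13 A$ ($z{\left(l,A \right)} = -7 + A \left(-13\right) = -7 - 13 A$)
$\frac{22896 - 16204}{z{\left(-43,106 \right)} - 46182} = \frac{22896 - 16204}{\left(-7 - 1378\right) - 46182} = \frac{6692}{\left(-7 - 1378\right) - 46182} = \frac{6692}{-1385 - 46182} = \frac{6692}{-47567} = 6692 \left(- \frac{1}{47567}\right) = - \frac{6692}{47567}$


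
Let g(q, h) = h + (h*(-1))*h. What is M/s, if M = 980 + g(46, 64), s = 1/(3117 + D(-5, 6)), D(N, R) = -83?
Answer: -9259768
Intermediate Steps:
g(q, h) = h - h**2 (g(q, h) = h + (-h)*h = h - h**2)
s = 1/3034 (s = 1/(3117 - 83) = 1/3034 ≈ 0.00032960)
M = -3052 (M = 980 + 64*(1 - 1*64) = 980 + 64*(1 - 64) = 980 + 64*(-63) = 980 - 4032 = -3052)
M/s = -3052/1/3034 = -3052*3034 = -9259768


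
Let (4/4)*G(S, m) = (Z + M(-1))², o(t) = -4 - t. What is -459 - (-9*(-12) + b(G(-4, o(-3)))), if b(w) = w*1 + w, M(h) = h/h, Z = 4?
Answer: -617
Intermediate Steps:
M(h) = 1
G(S, m) = 25 (G(S, m) = (4 + 1)² = 5² = 25)
b(w) = 2*w (b(w) = w + w = 2*w)
-459 - (-9*(-12) + b(G(-4, o(-3)))) = -459 - (-9*(-12) + 2*25) = -459 - (108 + 50) = -459 - 1*158 = -459 - 158 = -617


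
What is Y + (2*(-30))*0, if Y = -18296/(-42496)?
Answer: 2287/5312 ≈ 0.43053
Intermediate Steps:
Y = 2287/5312 (Y = -18296*(-1/42496) = 2287/5312 ≈ 0.43053)
Y + (2*(-30))*0 = 2287/5312 + (2*(-30))*0 = 2287/5312 - 60*0 = 2287/5312 + 0 = 2287/5312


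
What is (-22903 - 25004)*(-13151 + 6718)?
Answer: 308185731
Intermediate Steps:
(-22903 - 25004)*(-13151 + 6718) = -47907*(-6433) = 308185731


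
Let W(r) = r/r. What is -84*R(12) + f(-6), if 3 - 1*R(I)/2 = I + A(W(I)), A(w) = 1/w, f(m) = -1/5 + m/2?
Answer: 8384/5 ≈ 1676.8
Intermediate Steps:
W(r) = 1
f(m) = -⅕ + m/2 (f(m) = -1*⅕ + m*(½) = -⅕ + m/2)
A(w) = 1/w
R(I) = 4 - 2*I (R(I) = 6 - 2*(I + 1/1) = 6 - 2*(I + 1) = 6 - 2*(1 + I) = 6 + (-2 - 2*I) = 4 - 2*I)
-84*R(12) + f(-6) = -84*(4 - 2*12) + (-⅕ + (½)*(-6)) = -84*(4 - 24) + (-⅕ - 3) = -84*(-20) - 16/5 = 1680 - 16/5 = 8384/5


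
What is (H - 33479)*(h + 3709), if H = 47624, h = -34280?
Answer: -432426795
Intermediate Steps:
(H - 33479)*(h + 3709) = (47624 - 33479)*(-34280 + 3709) = 14145*(-30571) = -432426795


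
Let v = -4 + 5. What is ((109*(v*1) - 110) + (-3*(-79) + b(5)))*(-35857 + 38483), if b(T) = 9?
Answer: 643370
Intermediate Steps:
v = 1
((109*(v*1) - 110) + (-3*(-79) + b(5)))*(-35857 + 38483) = ((109*(1*1) - 110) + (-3*(-79) + 9))*(-35857 + 38483) = ((109*1 - 110) + (237 + 9))*2626 = ((109 - 110) + 246)*2626 = (-1 + 246)*2626 = 245*2626 = 643370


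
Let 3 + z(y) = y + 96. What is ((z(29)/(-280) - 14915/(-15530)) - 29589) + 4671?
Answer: -5417557483/217420 ≈ -24917.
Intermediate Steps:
z(y) = 93 + y (z(y) = -3 + (y + 96) = -3 + (96 + y) = 93 + y)
((z(29)/(-280) - 14915/(-15530)) - 29589) + 4671 = (((93 + 29)/(-280) - 14915/(-15530)) - 29589) + 4671 = ((122*(-1/280) - 14915*(-1/15530)) - 29589) + 4671 = ((-61/140 + 2983/3106) - 29589) + 4671 = (114077/217420 - 29589) + 4671 = -6433126303/217420 + 4671 = -5417557483/217420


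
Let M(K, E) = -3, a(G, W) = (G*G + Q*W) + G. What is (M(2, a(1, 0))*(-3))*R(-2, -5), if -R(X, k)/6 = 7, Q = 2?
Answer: -378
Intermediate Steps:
R(X, k) = -42 (R(X, k) = -6*7 = -42)
a(G, W) = G + G² + 2*W (a(G, W) = (G*G + 2*W) + G = (G² + 2*W) + G = G + G² + 2*W)
(M(2, a(1, 0))*(-3))*R(-2, -5) = -3*(-3)*(-42) = 9*(-42) = -378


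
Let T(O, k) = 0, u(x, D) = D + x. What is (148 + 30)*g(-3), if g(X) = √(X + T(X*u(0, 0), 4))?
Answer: 178*I*√3 ≈ 308.31*I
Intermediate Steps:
g(X) = √X (g(X) = √(X + 0) = √X)
(148 + 30)*g(-3) = (148 + 30)*√(-3) = 178*(I*√3) = 178*I*√3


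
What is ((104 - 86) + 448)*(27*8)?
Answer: 100656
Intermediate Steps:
((104 - 86) + 448)*(27*8) = (18 + 448)*216 = 466*216 = 100656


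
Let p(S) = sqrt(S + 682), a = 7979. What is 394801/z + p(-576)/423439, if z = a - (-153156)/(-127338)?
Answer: 8378861623/169312791 + sqrt(106)/423439 ≈ 49.487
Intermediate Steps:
z = 169312791/21223 (z = 7979 - (-153156)/(-127338) = 7979 - (-153156)*(-1)/127338 = 7979 - 1*25526/21223 = 7979 - 25526/21223 = 169312791/21223 ≈ 7977.8)
p(S) = sqrt(682 + S)
394801/z + p(-576)/423439 = 394801/(169312791/21223) + sqrt(682 - 576)/423439 = 394801*(21223/169312791) + sqrt(106)*(1/423439) = 8378861623/169312791 + sqrt(106)/423439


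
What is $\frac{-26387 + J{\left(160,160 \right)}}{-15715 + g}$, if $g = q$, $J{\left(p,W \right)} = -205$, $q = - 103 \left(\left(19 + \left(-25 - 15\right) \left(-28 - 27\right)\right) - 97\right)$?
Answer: $\frac{26592}{234281} \approx 0.1135$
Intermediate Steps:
$q = -218566$ ($q = - 103 \left(\left(19 - -2200\right) - 97\right) = - 103 \left(\left(19 + 2200\right) - 97\right) = - 103 \left(2219 - 97\right) = \left(-103\right) 2122 = -218566$)
$g = -218566$
$\frac{-26387 + J{\left(160,160 \right)}}{-15715 + g} = \frac{-26387 - 205}{-15715 - 218566} = - \frac{26592}{-234281} = \left(-26592\right) \left(- \frac{1}{234281}\right) = \frac{26592}{234281}$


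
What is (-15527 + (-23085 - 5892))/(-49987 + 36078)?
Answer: 44504/13909 ≈ 3.1997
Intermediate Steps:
(-15527 + (-23085 - 5892))/(-49987 + 36078) = (-15527 - 28977)/(-13909) = -44504*(-1/13909) = 44504/13909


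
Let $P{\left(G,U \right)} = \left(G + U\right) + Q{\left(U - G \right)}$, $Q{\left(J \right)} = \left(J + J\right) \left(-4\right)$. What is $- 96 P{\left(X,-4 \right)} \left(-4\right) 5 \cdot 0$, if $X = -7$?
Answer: $0$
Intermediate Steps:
$Q{\left(J \right)} = - 8 J$ ($Q{\left(J \right)} = 2 J \left(-4\right) = - 8 J$)
$P{\left(G,U \right)} = - 7 U + 9 G$ ($P{\left(G,U \right)} = \left(G + U\right) - 8 \left(U - G\right) = \left(G + U\right) + \left(- 8 U + 8 G\right) = - 7 U + 9 G$)
$- 96 P{\left(X,-4 \right)} \left(-4\right) 5 \cdot 0 = - 96 \left(\left(-7\right) \left(-4\right) + 9 \left(-7\right)\right) \left(-4\right) 5 \cdot 0 = - 96 \left(28 - 63\right) \left(\left(-20\right) 0\right) = \left(-96\right) \left(-35\right) 0 = 3360 \cdot 0 = 0$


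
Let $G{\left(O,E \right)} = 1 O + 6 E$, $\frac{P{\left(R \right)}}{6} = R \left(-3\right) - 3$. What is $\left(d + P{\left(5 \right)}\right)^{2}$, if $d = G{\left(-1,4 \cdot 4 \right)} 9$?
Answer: $558009$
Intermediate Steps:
$P{\left(R \right)} = -18 - 18 R$ ($P{\left(R \right)} = 6 \left(R \left(-3\right) - 3\right) = 6 \left(- 3 R - 3\right) = 6 \left(-3 - 3 R\right) = -18 - 18 R$)
$G{\left(O,E \right)} = O + 6 E$
$d = 855$ ($d = \left(-1 + 6 \cdot 4 \cdot 4\right) 9 = \left(-1 + 6 \cdot 16\right) 9 = \left(-1 + 96\right) 9 = 95 \cdot 9 = 855$)
$\left(d + P{\left(5 \right)}\right)^{2} = \left(855 - 108\right)^{2} = 747^{2} = 558009$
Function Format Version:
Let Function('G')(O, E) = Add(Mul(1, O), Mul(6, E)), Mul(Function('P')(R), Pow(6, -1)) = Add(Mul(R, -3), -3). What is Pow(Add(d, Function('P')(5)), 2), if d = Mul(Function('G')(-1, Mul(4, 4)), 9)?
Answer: 558009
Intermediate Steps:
Function('P')(R) = Add(-18, Mul(-18, R)) (Function('P')(R) = Mul(6, Add(Mul(R, -3), -3)) = Mul(6, Add(Mul(-3, R), -3)) = Mul(6, Add(-3, Mul(-3, R))) = Add(-18, Mul(-18, R)))
Function('G')(O, E) = Add(O, Mul(6, E))
d = 855 (d = Mul(Add(-1, Mul(6, Mul(4, 4))), 9) = Mul(Add(-1, Mul(6, 16)), 9) = Mul(Add(-1, 96), 9) = Mul(95, 9) = 855)
Pow(Add(d, Function('P')(5)), 2) = Pow(Add(855, Add(-18, Mul(-18, 5))), 2) = Pow(Add(855, Add(-18, -90)), 2) = Pow(Add(855, -108), 2) = Pow(747, 2) = 558009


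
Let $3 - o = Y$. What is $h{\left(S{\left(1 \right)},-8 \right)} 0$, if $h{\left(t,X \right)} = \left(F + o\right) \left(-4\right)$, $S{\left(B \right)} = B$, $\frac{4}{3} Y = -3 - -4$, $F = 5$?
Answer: $0$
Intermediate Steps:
$Y = \frac{3}{4}$ ($Y = \frac{3 \left(-3 - -4\right)}{4} = \frac{3 \left(-3 + 4\right)}{4} = \frac{3}{4} \cdot 1 = \frac{3}{4} \approx 0.75$)
$o = \frac{9}{4}$ ($o = 3 - \frac{3}{4} = \frac{9}{4} \approx 2.25$)
$h{\left(t,X \right)} = -29$ ($h{\left(t,X \right)} = \left(5 + \frac{9}{4}\right) \left(-4\right) = \frac{29}{4} \left(-4\right) = -29$)
$h{\left(S{\left(1 \right)},-8 \right)} 0 = \left(-29\right) 0 = 0$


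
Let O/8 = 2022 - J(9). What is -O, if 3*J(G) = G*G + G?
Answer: -15936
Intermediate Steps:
J(G) = G/3 + G²/3 (J(G) = (G*G + G)/3 = (G² + G)/3 = (G + G²)/3 = G/3 + G²/3)
O = 15936 (O = 8*(2022 - 9*(1 + 9)/3) = 8*(2022 - 9*10/3) = 8*(2022 - 1*30) = 8*(2022 - 30) = 8*1992 = 15936)
-O = -1*15936 = -15936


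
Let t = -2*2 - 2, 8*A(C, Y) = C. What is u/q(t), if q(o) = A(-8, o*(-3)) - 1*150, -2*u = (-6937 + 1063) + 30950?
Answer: 12538/151 ≈ 83.033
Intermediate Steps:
A(C, Y) = C/8
t = -6 (t = -4 - 2 = -6)
u = -12538 (u = -((-6937 + 1063) + 30950)/2 = -(-5874 + 30950)/2 = -1/2*25076 = -12538)
q(o) = -151 (q(o) = (1/8)*(-8) - 1*150 = -1 - 150 = -151)
u/q(t) = -12538/(-151) = -12538*(-1/151) = 12538/151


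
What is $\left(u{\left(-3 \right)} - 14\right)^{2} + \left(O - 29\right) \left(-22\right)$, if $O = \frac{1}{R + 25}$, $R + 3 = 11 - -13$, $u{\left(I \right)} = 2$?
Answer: $\frac{17975}{23} \approx 781.52$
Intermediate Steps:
$R = 21$ ($R = -3 + \left(11 - -13\right) = -3 + \left(11 + 13\right) = -3 + 24 = 21$)
$O = \frac{1}{46}$ ($O = \frac{1}{21 + 25} = \frac{1}{46} \approx 0.021739$)
$\left(u{\left(-3 \right)} - 14\right)^{2} + \left(O - 29\right) \left(-22\right) = \left(2 - 14\right)^{2} + \left(\frac{1}{46} - 29\right) \left(-22\right) = \left(-12\right)^{2} - - \frac{14663}{23} = 144 + \frac{14663}{23} = \frac{17975}{23}$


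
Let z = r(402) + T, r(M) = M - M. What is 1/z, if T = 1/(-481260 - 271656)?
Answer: -752916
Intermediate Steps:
r(M) = 0
T = -1/752916 (T = 1/(-752916) = -1/752916 ≈ -1.3282e-6)
z = -1/752916 (z = 0 - 1/752916 = -1/752916 ≈ -1.3282e-6)
1/z = 1/(-1/752916) = -752916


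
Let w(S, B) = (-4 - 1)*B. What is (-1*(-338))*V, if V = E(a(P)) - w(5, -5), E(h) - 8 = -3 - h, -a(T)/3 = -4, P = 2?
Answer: -10816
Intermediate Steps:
a(T) = 12 (a(T) = -3*(-4) = 12)
w(S, B) = -5*B
E(h) = 5 - h (E(h) = 8 + (-3 - h) = 5 - h)
V = -32 (V = (5 - 1*12) - (-5)*(-5) = (5 - 12) - 1*25 = -7 - 25 = -32)
(-1*(-338))*V = -1*(-338)*(-32) = 338*(-32) = -10816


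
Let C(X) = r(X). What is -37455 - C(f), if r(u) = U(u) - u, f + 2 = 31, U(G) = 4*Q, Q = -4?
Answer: -37410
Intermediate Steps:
U(G) = -16 (U(G) = 4*(-4) = -16)
f = 29 (f = -2 + 31 = 29)
r(u) = -16 - u
C(X) = -16 - X
-37455 - C(f) = -37455 - (-16 - 1*29) = -37455 - (-16 - 29) = -37455 - 1*(-45) = -37455 + 45 = -37410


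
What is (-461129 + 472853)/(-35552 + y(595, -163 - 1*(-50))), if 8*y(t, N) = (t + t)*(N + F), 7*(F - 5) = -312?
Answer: -11724/58247 ≈ -0.20128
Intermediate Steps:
F = -277/7 (F = 5 + (⅐)*(-312) = 5 - 312/7 = -277/7 ≈ -39.571)
y(t, N) = t*(-277/7 + N)/4 (y(t, N) = ((t + t)*(N - 277/7))/8 = ((2*t)*(-277/7 + N))/8 = (2*t*(-277/7 + N))/8 = t*(-277/7 + N)/4)
(-461129 + 472853)/(-35552 + y(595, -163 - 1*(-50))) = (-461129 + 472853)/(-35552 + (1/28)*595*(-277 + 7*(-163 - 1*(-50)))) = 11724/(-35552 + (1/28)*595*(-277 + 7*(-163 + 50))) = 11724/(-35552 + (1/28)*595*(-277 + 7*(-113))) = 11724/(-35552 + (1/28)*595*(-277 - 791)) = 11724/(-35552 + (1/28)*595*(-1068)) = 11724/(-35552 - 22695) = 11724/(-58247) = 11724*(-1/58247) = -11724/58247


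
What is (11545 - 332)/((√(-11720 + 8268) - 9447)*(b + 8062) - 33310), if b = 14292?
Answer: -592078771931/11153010744374784 - 125327701*I*√863/11153010744374784 ≈ -5.3087e-5 - 3.3011e-7*I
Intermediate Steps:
(11545 - 332)/((√(-11720 + 8268) - 9447)*(b + 8062) - 33310) = (11545 - 332)/((√(-11720 + 8268) - 9447)*(14292 + 8062) - 33310) = 11213/((√(-3452) - 9447)*22354 - 33310) = 11213/((2*I*√863 - 9447)*22354 - 33310) = 11213/((-9447 + 2*I*√863)*22354 - 33310) = 11213/((-211178238 + 44708*I*√863) - 33310) = 11213/(-211211548 + 44708*I*√863)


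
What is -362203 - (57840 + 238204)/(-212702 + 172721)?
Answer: -14480942099/39981 ≈ -3.6220e+5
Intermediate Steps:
-362203 - (57840 + 238204)/(-212702 + 172721) = -362203 - 296044/(-39981) = -362203 - 296044*(-1)/39981 = -362203 - 1*(-296044/39981) = -362203 + 296044/39981 = -14480942099/39981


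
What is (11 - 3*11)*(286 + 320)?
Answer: -13332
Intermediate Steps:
(11 - 3*11)*(286 + 320) = (11 - 33)*606 = -22*606 = -13332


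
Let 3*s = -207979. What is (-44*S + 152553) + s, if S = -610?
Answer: 330200/3 ≈ 1.1007e+5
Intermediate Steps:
s = -207979/3 (s = (⅓)*(-207979) = -207979/3 ≈ -69326.)
(-44*S + 152553) + s = (-44*(-610) + 152553) - 207979/3 = (26840 + 152553) - 207979/3 = 179393 - 207979/3 = 330200/3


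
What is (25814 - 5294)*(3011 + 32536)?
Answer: 729424440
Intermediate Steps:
(25814 - 5294)*(3011 + 32536) = 20520*35547 = 729424440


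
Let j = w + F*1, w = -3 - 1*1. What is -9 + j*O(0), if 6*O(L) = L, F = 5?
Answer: -9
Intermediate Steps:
w = -4 (w = -3 - 1 = -4)
O(L) = L/6
j = 1 (j = -4 + 5*1 = -4 + 5 = 1)
-9 + j*O(0) = -9 + 1*((1/6)*0) = -9 + 1*0 = -9 + 0 = -9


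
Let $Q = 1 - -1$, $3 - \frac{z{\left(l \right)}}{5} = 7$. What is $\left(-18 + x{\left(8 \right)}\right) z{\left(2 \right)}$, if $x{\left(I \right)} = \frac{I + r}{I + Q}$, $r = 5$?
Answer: $334$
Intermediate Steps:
$z{\left(l \right)} = -20$ ($z{\left(l \right)} = 15 - 35 = -20$)
$Q = 2$ ($Q = 1 + 1 = 2$)
$x{\left(I \right)} = \frac{5 + I}{2 + I}$ ($x{\left(I \right)} = \frac{I + 5}{I + 2} = \frac{5 + I}{2 + I}$)
$\left(-18 + x{\left(8 \right)}\right) z{\left(2 \right)} = \left(-18 + \frac{5 + 8}{2 + 8}\right) \left(-20\right) = \left(-18 + \frac{1}{10} \cdot 13\right) \left(-20\right) = \left(-18 + \frac{13}{10}\right) \left(-20\right) = \left(- \frac{167}{10}\right) \left(-20\right) = 334$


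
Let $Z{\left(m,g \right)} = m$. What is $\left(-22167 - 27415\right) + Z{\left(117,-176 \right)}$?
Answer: $-49465$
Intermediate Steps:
$\left(-22167 - 27415\right) + Z{\left(117,-176 \right)} = \left(-22167 - 27415\right) + 117 = -49582 + 117 = -49465$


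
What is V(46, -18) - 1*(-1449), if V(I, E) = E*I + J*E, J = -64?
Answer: 1773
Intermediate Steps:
V(I, E) = -64*E + E*I (V(I, E) = E*I - 64*E = -64*E + E*I)
V(46, -18) - 1*(-1449) = -18*(-64 + 46) - 1*(-1449) = -18*(-18) + 1449 = 324 + 1449 = 1773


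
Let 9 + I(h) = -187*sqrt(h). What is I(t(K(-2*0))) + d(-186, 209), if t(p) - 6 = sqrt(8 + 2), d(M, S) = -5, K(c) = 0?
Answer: -14 - 187*sqrt(6 + sqrt(10)) ≈ -580.04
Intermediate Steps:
t(p) = 6 + sqrt(10) (t(p) = 6 + sqrt(8 + 2) = 6 + sqrt(10))
I(h) = -9 - 187*sqrt(h)
I(t(K(-2*0))) + d(-186, 209) = (-9 - 187*sqrt(6 + sqrt(10))) - 5 = -14 - 187*sqrt(6 + sqrt(10))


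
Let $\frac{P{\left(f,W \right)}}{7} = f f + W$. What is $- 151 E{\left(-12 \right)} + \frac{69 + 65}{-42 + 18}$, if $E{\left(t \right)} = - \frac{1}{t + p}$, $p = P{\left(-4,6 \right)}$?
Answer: $- \frac{3851}{852} \approx -4.52$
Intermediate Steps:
$P{\left(f,W \right)} = 7 W + 7 f^{2}$ ($P{\left(f,W \right)} = 7 \left(f f + W\right) = 7 \left(f^{2} + W\right) = 7 \left(W + f^{2}\right) = 7 W + 7 f^{2}$)
$p = 154$ ($p = 7 \cdot 6 + 7 \left(-4\right)^{2} = 42 + 7 \cdot 16 = 42 + 112 = 154$)
$E{\left(t \right)} = - \frac{1}{154 + t}$ ($E{\left(t \right)} = - \frac{1}{t + 154} = - \frac{1}{154 + t}$)
$- 151 E{\left(-12 \right)} + \frac{69 + 65}{-42 + 18} = - 151 \left(- \frac{1}{154 - 12}\right) + \frac{69 + 65}{-42 + 18} = - 151 \left(- \frac{1}{142}\right) + \frac{134}{-24} = - 151 \left(\left(-1\right) \frac{1}{142}\right) + 134 \left(- \frac{1}{24}\right) = \left(-151\right) \left(- \frac{1}{142}\right) - \frac{67}{12} = \frac{151}{142} - \frac{67}{12} = - \frac{3851}{852}$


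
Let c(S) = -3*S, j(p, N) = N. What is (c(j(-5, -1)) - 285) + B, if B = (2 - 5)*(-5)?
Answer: -267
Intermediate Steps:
B = 15 (B = -3*(-5) = 15)
(c(j(-5, -1)) - 285) + B = (-3*(-1) - 285) + 15 = (3 - 285) + 15 = -282 + 15 = -267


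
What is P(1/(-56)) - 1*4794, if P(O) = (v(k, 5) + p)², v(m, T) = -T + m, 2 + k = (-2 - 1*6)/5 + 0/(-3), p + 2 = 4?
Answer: -118761/25 ≈ -4750.4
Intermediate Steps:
p = 2 (p = -2 + 4 = 2)
k = -18/5 (k = -2 + ((-2 - 1*6)/5 + 0/(-3)) = -2 + ((-2 - 6)*(⅕) + 0*(-⅓)) = -2 + (-8*⅕ + 0) = -2 + (-8/5 + 0) = -2 - 8/5 = -18/5 ≈ -3.6000)
v(m, T) = m - T
P(O) = 1089/25 (P(O) = ((-18/5 - 1*5) + 2)² = ((-18/5 - 5) + 2)² = (-43/5 + 2)² = (-33/5)² = 1089/25)
P(1/(-56)) - 1*4794 = 1089/25 - 1*4794 = 1089/25 - 4794 = -118761/25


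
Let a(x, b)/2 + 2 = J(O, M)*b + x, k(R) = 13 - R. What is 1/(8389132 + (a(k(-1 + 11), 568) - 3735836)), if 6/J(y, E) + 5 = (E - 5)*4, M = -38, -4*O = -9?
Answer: 59/274542310 ≈ 2.1490e-7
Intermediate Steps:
O = 9/4 (O = -¼*(-9) = 9/4 ≈ 2.2500)
J(y, E) = 6/(-25 + 4*E) (J(y, E) = 6/(-5 + (E - 5)*4) = 6/(-5 + (-5 + E)*4) = 6/(-5 + (-20 + 4*E)) = 6/(-25 + 4*E))
a(x, b) = -4 + 2*x - 4*b/59 (a(x, b) = -4 + 2*((6/(-25 + 4*(-38)))*b + x) = -4 + 2*((6/(-25 - 152))*b + x) = -4 + 2*((6/(-177))*b + x) = -4 + 2*((6*(-1/177))*b + x) = -4 + 2*(-2*b/59 + x) = -4 + 2*(x - 2*b/59) = -4 + (2*x - 4*b/59) = -4 + 2*x - 4*b/59)
1/(8389132 + (a(k(-1 + 11), 568) - 3735836)) = 1/(8389132 + ((-4 + 2*(13 - (-1 + 11)) - 4/59*568) - 3735836)) = 1/(8389132 + ((-4 + 2*(13 - 1*10) - 2272/59) - 3735836)) = 1/(8389132 + ((-4 + 2*(13 - 10) - 2272/59) - 3735836)) = 1/(8389132 + ((-4 + 2*3 - 2272/59) - 3735836)) = 1/(8389132 + ((-4 + 6 - 2272/59) - 3735836)) = 1/(8389132 + (-2154/59 - 3735836)) = 1/(8389132 - 220416478/59) = 1/(274542310/59) = 59/274542310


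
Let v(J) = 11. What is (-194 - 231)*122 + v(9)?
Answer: -51839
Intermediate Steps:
(-194 - 231)*122 + v(9) = (-194 - 231)*122 + 11 = -425*122 + 11 = -51850 + 11 = -51839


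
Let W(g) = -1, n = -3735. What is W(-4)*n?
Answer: 3735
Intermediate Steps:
W(-4)*n = -1*(-3735) = 3735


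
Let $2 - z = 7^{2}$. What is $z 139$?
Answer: $-6533$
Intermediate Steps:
$z = -47$ ($z = 2 - 7^{2} = 2 - 49 = -47$)
$z 139 = \left(-47\right) 139 = -6533$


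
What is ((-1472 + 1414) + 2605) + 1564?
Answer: 4111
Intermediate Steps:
((-1472 + 1414) + 2605) + 1564 = (-58 + 2605) + 1564 = 2547 + 1564 = 4111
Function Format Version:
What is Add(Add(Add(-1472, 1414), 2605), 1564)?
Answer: 4111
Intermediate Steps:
Add(Add(Add(-1472, 1414), 2605), 1564) = Add(Add(-58, 2605), 1564) = Add(2547, 1564) = 4111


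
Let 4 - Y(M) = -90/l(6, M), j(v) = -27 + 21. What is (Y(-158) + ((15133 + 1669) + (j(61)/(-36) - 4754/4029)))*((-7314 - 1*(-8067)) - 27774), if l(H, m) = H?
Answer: -1220767825171/2686 ≈ -4.5449e+8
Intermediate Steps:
j(v) = -6
Y(M) = 19 (Y(M) = 4 - (-90)/6 = 4 - 1*(-15) = 4 + 15 = 19)
(Y(-158) + ((15133 + 1669) + (j(61)/(-36) - 4754/4029)))*((-7314 - 1*(-8067)) - 27774) = (19 + ((15133 + 1669) + (-6/(-36) - 4754/4029)))*((-7314 - 1*(-8067)) - 27774) = (19 + (16802 + (-6*(-1/36) - 4754*1/4029)))*((-7314 + 8067) - 27774) = (19 + (16802 + (⅙ - 4754/4029)))*(753 - 27774) = (19 + (16802 - 8165/8058))*(-27021) = (19 + 135382351/8058)*(-27021) = (135535453/8058)*(-27021) = -1220767825171/2686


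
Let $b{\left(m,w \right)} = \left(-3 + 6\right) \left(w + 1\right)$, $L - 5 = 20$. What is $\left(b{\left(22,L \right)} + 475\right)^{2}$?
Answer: $305809$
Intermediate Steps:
$L = 25$ ($L = 5 + 20 = 25$)
$b{\left(m,w \right)} = 3 + 3 w$ ($b{\left(m,w \right)} = 3 \left(1 + w\right) = 3 + 3 w$)
$\left(b{\left(22,L \right)} + 475\right)^{2} = \left(\left(3 + 3 \cdot 25\right) + 475\right)^{2} = \left(\left(3 + 75\right) + 475\right)^{2} = \left(78 + 475\right)^{2} = 553^{2} = 305809$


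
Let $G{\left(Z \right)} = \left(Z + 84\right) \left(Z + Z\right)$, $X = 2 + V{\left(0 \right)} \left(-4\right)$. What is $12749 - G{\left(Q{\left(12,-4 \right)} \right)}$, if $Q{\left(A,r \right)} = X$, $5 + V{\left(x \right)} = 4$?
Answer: $11669$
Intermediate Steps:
$V{\left(x \right)} = -1$ ($V{\left(x \right)} = -5 + 4 = -1$)
$X = 6$ ($X = 2 - -4 = 2 + 4 = 6$)
$Q{\left(A,r \right)} = 6$
$G{\left(Z \right)} = 2 Z \left(84 + Z\right)$ ($G{\left(Z \right)} = \left(84 + Z\right) 2 Z = 2 Z \left(84 + Z\right)$)
$12749 - G{\left(Q{\left(12,-4 \right)} \right)} = 12749 - 2 \cdot 6 \left(84 + 6\right) = 12749 - 2 \cdot 6 \cdot 90 = 12749 - 1080 = 11669$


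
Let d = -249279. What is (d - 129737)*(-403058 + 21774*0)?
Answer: 152765430928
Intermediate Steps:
(d - 129737)*(-403058 + 21774*0) = (-249279 - 129737)*(-403058 + 21774*0) = -379016*(-403058 + 0) = -379016*(-403058) = 152765430928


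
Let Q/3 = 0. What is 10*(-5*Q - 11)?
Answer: -110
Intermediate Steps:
Q = 0 (Q = 3*0 = 0)
10*(-5*Q - 11) = 10*(-5*0 - 11) = 10*(0 - 11) = 10*(-11) = -110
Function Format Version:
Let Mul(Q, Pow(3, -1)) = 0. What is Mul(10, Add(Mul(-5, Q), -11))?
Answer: -110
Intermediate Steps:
Q = 0 (Q = Mul(3, 0) = 0)
Mul(10, Add(Mul(-5, Q), -11)) = Mul(10, Add(Mul(-5, 0), -11)) = Mul(10, Add(0, -11)) = Mul(10, -11) = -110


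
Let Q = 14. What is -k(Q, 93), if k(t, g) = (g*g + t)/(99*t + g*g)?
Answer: -8663/10035 ≈ -0.86328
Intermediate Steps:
k(t, g) = (t + g**2)/(g**2 + 99*t) (k(t, g) = (g**2 + t)/(99*t + g**2) = (t + g**2)/(g**2 + 99*t))
-k(Q, 93) = -(14 + 93**2)/(93**2 + 99*14) = -(14 + 8649)/(8649 + 1386) = -8663/10035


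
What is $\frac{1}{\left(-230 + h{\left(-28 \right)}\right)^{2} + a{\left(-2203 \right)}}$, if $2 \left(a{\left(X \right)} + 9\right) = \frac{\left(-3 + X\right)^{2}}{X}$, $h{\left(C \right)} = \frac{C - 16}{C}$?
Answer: $\frac{107947}{5512433398} \approx 1.9582 \cdot 10^{-5}$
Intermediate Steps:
$h{\left(C \right)} = \frac{-16 + C}{C}$
$a{\left(X \right)} = -9 + \frac{\left(-3 + X\right)^{2}}{2 X}$ ($a{\left(X \right)} = -9 + \frac{\left(-3 + X\right)^{2} \frac{1}{X}}{2} = -9 + \frac{\frac{1}{X} \left(-3 + X\right)^{2}}{2} = -9 + \frac{\left(-3 + X\right)^{2}}{2 X}$)
$\frac{1}{\left(-230 + h{\left(-28 \right)}\right)^{2} + a{\left(-2203 \right)}} = \frac{1}{\left(-230 + \frac{-16 - 28}{-28}\right)^{2} + \left(-9 + \frac{\left(-3 - 2203\right)^{2}}{2 \left(-2203\right)}\right)} = \frac{1}{\left(-230 - - \frac{11}{7}\right)^{2} + \left(-9 + \frac{1}{2} \left(- \frac{1}{2203}\right) \left(-2206\right)^{2}\right)} = \frac{1}{\left(-230 + \frac{11}{7}\right)^{2} + \left(-9 + \frac{1}{2} \left(- \frac{1}{2203}\right) 4866436\right)} = \frac{1}{\left(- \frac{1599}{7}\right)^{2} - \frac{2453045}{2203}} = \frac{1}{\frac{2556801}{49} - \frac{2453045}{2203}} = \frac{1}{\frac{5512433398}{107947}} = \frac{107947}{5512433398}$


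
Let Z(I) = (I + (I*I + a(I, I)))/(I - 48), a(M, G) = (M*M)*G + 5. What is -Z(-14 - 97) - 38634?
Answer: -7498222/159 ≈ -47159.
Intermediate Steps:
a(M, G) = 5 + G*M**2 (a(M, G) = M**2*G + 5 = G*M**2 + 5 = 5 + G*M**2)
Z(I) = (5 + I + I**2 + I**3)/(-48 + I) (Z(I) = (I + (I*I + (5 + I*I**2)))/(I - 48) = (I + (I**2 + (5 + I**3)))/(-48 + I) = (I + (5 + I**2 + I**3))/(-48 + I) = (5 + I + I**2 + I**3)/(-48 + I))
-Z(-14 - 97) - 38634 = -(5 + (-14 - 97) + (-14 - 97)**2 + (-14 - 97)**3)/(-48 + (-14 - 97)) - 38634 = -(5 - 111 + (-111)**2 + (-111)**3)/(-48 - 111) - 38634 = -(5 - 111 + 12321 - 1367631)/(-159) - 38634 = -(-1)*(-1355416)/159 - 38634 = -1*1355416/159 - 38634 = -1355416/159 - 38634 = -7498222/159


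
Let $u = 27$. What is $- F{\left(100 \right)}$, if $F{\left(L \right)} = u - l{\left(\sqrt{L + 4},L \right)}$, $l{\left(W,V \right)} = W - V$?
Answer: $-127 + 2 \sqrt{26} \approx -116.8$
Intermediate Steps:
$F{\left(L \right)} = 27 + L - \sqrt{4 + L}$ ($F{\left(L \right)} = 27 - \left(\sqrt{L + 4} - L\right) = 27 - \left(\sqrt{4 + L} - L\right) = 27 + \left(L - \sqrt{4 + L}\right) = 27 + L - \sqrt{4 + L}$)
$- F{\left(100 \right)} = - (27 + 100 - \sqrt{4 + 100}) = - (27 + 100 - \sqrt{104}) = - (27 + 100 - 2 \sqrt{26}) = - (127 - 2 \sqrt{26}) = -127 + 2 \sqrt{26}$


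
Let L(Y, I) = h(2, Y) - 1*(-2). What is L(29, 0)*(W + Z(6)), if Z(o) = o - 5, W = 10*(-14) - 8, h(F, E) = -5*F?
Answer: 1176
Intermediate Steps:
L(Y, I) = -8 (L(Y, I) = -5*2 - 1*(-2) = -10 + 2 = -8)
W = -148 (W = -140 - 8 = -148)
Z(o) = -5 + o
L(29, 0)*(W + Z(6)) = -8*(-148 + (-5 + 6)) = -8*(-148 + 1) = -8*(-147) = 1176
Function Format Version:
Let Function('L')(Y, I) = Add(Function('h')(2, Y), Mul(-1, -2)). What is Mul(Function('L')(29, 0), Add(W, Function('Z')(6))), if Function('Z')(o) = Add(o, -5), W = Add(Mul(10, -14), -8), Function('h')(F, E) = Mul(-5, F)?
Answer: 1176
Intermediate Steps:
Function('L')(Y, I) = -8 (Function('L')(Y, I) = Add(Mul(-5, 2), Mul(-1, -2)) = Add(-10, 2) = -8)
W = -148 (W = Add(-140, -8) = -148)
Function('Z')(o) = Add(-5, o)
Mul(Function('L')(29, 0), Add(W, Function('Z')(6))) = Mul(-8, Add(-148, Add(-5, 6))) = Mul(-8, Add(-148, 1)) = Mul(-8, -147) = 1176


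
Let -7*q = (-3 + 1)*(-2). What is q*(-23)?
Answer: 92/7 ≈ 13.143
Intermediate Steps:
q = -4/7 (q = -(-3 + 1)*(-2)/7 = -(-2)*(-2)/7 = -⅐*4 = -4/7 ≈ -0.57143)
q*(-23) = -4/7*(-23) = 92/7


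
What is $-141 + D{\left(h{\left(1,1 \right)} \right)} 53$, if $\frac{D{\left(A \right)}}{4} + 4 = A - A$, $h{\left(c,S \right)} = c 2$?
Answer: $-989$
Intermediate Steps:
$h{\left(c,S \right)} = 2 c$
$D{\left(A \right)} = -16$ ($D{\left(A \right)} = -16 + 4 \left(A - A\right) = -16 + 4 \cdot 0 = -16 + 0 = -16$)
$-141 + D{\left(h{\left(1,1 \right)} \right)} 53 = -141 - 848 = -989$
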